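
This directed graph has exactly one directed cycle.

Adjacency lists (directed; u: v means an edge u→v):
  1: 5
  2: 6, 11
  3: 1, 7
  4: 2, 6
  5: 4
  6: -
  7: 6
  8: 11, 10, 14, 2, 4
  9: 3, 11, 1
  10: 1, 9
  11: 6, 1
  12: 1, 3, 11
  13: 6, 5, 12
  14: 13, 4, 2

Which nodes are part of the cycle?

1, 2, 4, 5, 11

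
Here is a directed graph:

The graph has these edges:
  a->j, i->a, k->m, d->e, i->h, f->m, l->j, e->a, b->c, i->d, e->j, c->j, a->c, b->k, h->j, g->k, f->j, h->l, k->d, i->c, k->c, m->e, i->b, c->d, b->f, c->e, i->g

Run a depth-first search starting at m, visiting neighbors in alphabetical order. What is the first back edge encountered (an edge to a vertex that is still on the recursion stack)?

d->e

DFS from m (visiting neighbors in alphabetical order); mark gray on enter, black on exit:
m gray
  e gray
    a gray
      c gray
        d gray
          d→e: e is gray → back edge
First back edge: d → e.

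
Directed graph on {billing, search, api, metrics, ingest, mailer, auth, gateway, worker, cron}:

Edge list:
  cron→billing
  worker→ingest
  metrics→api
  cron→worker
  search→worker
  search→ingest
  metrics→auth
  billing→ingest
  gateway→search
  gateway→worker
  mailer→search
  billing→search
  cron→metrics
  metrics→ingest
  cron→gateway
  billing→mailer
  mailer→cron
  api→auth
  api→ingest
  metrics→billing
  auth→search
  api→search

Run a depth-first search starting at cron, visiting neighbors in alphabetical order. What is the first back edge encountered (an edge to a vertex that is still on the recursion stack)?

DFS from cron (visiting neighbors in alphabetical order); mark gray on enter, black on exit:
cron gray
  billing gray
    ingest gray
    ingest black
    mailer gray
      mailer→cron: cron is gray → back edge
First back edge: mailer → cron.

mailer->cron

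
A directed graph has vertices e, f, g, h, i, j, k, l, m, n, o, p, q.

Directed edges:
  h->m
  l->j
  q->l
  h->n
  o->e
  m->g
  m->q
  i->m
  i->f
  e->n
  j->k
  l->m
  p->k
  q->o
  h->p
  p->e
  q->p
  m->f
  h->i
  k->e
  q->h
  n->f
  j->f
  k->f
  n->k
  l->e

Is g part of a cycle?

g lies on a cycle iff there is a path from g back to itself.
Exploring from g, it never reaches itself; equivalently, its strongly connected component is a singleton.

No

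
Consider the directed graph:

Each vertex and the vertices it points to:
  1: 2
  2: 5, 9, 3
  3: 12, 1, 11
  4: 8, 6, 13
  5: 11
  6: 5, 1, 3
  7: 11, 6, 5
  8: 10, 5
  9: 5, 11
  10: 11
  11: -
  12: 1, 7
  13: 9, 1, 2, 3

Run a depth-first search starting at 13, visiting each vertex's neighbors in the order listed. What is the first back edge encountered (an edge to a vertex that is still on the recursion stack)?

DFS from 13 (visiting each vertex's neighbors in the order listed); mark gray on enter, black on exit:
13 gray
  9 gray
    5 gray
      11 gray
      11 black
    5 black
    9→11: 11 black — skip
  9 black
  1 gray
    2 gray
      2→5: 5 black — skip
      2→9: 9 black — skip
      3 gray
        12 gray
          12→1: 1 is gray → back edge
First back edge: 12 → 1.

12->1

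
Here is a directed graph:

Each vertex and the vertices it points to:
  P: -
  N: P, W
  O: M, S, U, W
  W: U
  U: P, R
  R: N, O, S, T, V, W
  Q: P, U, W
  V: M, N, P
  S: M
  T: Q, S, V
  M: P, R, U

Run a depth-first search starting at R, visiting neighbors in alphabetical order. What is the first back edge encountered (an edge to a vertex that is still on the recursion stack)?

U→R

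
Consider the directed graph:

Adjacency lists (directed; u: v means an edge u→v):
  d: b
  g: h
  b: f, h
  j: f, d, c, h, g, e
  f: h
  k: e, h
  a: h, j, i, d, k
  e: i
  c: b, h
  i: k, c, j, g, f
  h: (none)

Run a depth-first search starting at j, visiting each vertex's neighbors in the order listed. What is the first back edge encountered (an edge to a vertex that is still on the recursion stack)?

DFS from j (visiting each vertex's neighbors in the order listed); mark gray on enter, black on exit:
j gray
  f gray
    h gray
    h black
  f black
  d gray
    b gray
      b→f: f black — skip
      b→h: h black — skip
    b black
  d black
  c gray
    c→b: b black — skip
    c→h: h black — skip
  c black
  j→h: h black — skip
  g gray
    g→h: h black — skip
  g black
  e gray
    i gray
      k gray
        k→e: e is gray → back edge
First back edge: k → e.

k→e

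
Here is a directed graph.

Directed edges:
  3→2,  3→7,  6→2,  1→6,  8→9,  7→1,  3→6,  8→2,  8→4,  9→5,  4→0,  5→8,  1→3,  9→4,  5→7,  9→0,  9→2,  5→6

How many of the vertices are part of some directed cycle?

A vertex is on a directed cycle iff it belongs to a strongly connected component of size ≥ 2 (or has a self-loop).
The vertices on cycles are {1, 3, 5, 7, 8, 9} — 6 in total.

6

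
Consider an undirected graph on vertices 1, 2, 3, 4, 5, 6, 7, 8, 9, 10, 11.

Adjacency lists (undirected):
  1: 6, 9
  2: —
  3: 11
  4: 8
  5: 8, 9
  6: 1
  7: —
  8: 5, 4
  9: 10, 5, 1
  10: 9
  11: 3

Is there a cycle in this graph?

No

DFS, tracking each vertex's parent; an edge to a visited non-parent vertex closes a cycle.
Start from 9:
visit 9 (parent –)
  visit 10 (parent 9)
    10–9: parent, skip
  visit 5 (parent 9)
    visit 8 (parent 5)
      8–5: parent, skip
      visit 4 (parent 8)
        4–8: parent, skip
    5–9: parent, skip
  visit 1 (parent 9)
    visit 6 (parent 1)
      6–1: parent, skip
    1–9: parent, skip
visit 2 (parent –)
visit 3 (parent –)
  visit 11 (parent 3)
    11–3: parent, skip
visit 7 (parent –)
No non-parent visited neighbor found — the graph is a forest.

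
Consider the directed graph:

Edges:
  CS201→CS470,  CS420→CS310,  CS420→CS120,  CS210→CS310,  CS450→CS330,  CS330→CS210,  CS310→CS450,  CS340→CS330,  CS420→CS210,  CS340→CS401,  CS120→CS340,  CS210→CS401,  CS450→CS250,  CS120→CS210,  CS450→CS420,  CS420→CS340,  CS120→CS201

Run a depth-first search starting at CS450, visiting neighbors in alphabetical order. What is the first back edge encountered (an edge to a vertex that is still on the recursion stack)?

CS310->CS450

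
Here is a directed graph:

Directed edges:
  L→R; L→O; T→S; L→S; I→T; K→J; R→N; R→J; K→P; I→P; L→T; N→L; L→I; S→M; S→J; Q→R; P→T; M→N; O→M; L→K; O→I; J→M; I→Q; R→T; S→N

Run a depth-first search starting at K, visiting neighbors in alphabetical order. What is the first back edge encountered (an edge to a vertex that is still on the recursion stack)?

DFS from K (visiting neighbors in alphabetical order); mark gray on enter, black on exit:
K gray
  J gray
    M gray
      N gray
        L gray
          I gray
            P gray
              T gray
                S gray
                  S→J: J is gray → back edge
First back edge: S → J.

S→J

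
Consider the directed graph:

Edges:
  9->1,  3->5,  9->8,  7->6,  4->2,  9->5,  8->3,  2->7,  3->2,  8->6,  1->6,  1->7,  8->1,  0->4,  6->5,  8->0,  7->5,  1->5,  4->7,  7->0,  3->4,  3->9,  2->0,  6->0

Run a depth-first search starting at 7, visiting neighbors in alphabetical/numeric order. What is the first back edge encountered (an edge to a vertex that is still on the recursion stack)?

DFS from 7 (visiting neighbors in alphabetical/numeric order); mark gray on enter, black on exit:
7 gray
  0 gray
    4 gray
      2 gray
        2→0: 0 is gray → back edge
First back edge: 2 → 0.

2->0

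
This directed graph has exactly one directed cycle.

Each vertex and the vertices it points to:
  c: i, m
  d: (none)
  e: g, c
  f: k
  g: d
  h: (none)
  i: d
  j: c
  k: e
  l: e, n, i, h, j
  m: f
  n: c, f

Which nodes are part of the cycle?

c, e, f, k, m

DFS with gray/black marking from e:
e gray
  g gray
    d gray
    d black
  g black
  c gray
    i gray
      i→d: d black — skip
    i black
    m gray
      f gray
        k gray
          k→e: e is gray → back edge
Back edge closes the cycle e → c → m → f → k → e; its vertices are {c, e, f, k, m}.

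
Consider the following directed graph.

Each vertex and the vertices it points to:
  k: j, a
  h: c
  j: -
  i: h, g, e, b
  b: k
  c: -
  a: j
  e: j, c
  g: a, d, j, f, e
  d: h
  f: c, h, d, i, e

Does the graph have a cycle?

DFS with white/gray/black marking, starting from g:
g gray
  a gray
    j gray
    j black
  a black
  d gray
    h gray
      c gray
      c black
    h black
  d black
  g→j: j black — skip
  f gray
    f→c: c black — skip
    f→h: h black — skip
    f→d: d black — skip
    i gray
      i→h: h black — skip
      i→g: g is gray → back edge
Back edge found, so a cycle exists: g → f → i → g.

Yes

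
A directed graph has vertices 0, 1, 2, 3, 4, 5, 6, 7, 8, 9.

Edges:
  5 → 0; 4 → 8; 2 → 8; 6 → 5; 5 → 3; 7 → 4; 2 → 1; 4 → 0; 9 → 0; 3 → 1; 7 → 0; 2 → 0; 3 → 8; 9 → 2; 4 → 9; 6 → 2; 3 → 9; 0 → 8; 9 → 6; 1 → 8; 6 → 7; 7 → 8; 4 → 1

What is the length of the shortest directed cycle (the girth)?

4

For each vertex v, BFS finds the shortest path from v back to v.
The shortest such closed walk is 9 → 6 → 7 → 4 → 9, length 4.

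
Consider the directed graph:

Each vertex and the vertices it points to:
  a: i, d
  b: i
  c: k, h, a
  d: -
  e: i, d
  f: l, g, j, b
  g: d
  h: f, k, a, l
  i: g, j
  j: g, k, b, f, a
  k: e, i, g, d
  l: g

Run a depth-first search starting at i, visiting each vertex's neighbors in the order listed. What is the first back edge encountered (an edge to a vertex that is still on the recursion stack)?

e->i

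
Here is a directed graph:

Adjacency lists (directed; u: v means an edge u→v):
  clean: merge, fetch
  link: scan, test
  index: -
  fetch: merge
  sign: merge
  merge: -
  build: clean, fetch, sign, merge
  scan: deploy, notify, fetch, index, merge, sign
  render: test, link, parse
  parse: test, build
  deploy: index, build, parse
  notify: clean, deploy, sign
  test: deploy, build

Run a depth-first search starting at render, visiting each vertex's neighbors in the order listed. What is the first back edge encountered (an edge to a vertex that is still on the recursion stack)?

parse->test

DFS from render (visiting each vertex's neighbors in the order listed); mark gray on enter, black on exit:
render gray
  test gray
    deploy gray
      index gray
      index black
      build gray
        clean gray
          merge gray
          merge black
          fetch gray
            fetch→merge: merge black — skip
          fetch black
        clean black
        build→fetch: fetch black — skip
        sign gray
          sign→merge: merge black — skip
        sign black
        build→merge: merge black — skip
      build black
      parse gray
        parse→test: test is gray → back edge
First back edge: parse → test.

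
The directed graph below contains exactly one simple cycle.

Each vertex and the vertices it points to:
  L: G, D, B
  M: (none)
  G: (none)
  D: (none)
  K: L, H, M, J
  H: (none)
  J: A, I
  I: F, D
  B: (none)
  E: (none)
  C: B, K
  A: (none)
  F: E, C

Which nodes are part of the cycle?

C, F, I, J, K

DFS with gray/black marking from K:
K gray
  L gray
    G gray
    G black
    D gray
    D black
    B gray
    B black
  L black
  H gray
  H black
  M gray
  M black
  J gray
    A gray
    A black
    I gray
      F gray
        E gray
        E black
        C gray
          C→B: B black — skip
          C→K: K is gray → back edge
Back edge closes the cycle K → J → I → F → C → K; its vertices are {C, F, I, J, K}.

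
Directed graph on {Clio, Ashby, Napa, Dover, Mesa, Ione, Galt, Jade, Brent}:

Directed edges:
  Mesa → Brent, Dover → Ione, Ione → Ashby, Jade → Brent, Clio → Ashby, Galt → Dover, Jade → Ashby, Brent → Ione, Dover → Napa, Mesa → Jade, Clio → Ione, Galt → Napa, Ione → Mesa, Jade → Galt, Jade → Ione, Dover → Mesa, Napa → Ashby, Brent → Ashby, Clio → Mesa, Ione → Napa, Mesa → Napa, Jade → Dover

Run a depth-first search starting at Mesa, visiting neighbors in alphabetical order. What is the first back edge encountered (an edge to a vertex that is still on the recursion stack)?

Ione->Mesa

DFS from Mesa (visiting neighbors in alphabetical order); mark gray on enter, black on exit:
Mesa gray
  Brent gray
    Ashby gray
    Ashby black
    Ione gray
      Ione→Ashby: Ashby black — skip
      Ione→Mesa: Mesa is gray → back edge
First back edge: Ione → Mesa.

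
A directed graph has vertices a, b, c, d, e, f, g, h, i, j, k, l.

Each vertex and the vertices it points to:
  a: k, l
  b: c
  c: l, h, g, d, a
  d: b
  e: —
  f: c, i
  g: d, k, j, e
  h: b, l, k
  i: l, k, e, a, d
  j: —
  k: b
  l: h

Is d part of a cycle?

d is on a cycle iff d can reach itself via ≥1 edge.
d → b → c → d — yes.

Yes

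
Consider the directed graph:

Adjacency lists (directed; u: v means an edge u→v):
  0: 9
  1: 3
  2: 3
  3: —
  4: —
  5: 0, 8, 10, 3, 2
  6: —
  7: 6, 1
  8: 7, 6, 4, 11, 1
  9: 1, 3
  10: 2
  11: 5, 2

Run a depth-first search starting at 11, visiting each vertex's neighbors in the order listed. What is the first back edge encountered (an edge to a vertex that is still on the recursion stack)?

8→11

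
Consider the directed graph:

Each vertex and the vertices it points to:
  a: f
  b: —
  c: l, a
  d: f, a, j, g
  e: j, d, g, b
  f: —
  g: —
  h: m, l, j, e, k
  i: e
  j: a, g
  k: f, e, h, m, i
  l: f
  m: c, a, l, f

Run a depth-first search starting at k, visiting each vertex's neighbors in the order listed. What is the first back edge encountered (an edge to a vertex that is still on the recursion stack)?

h->k

DFS from k (visiting each vertex's neighbors in the order listed); mark gray on enter, black on exit:
k gray
  f gray
  f black
  e gray
    j gray
      a gray
        a→f: f black — skip
      a black
      g gray
      g black
    j black
    d gray
      d→f: f black — skip
      d→a: a black — skip
      d→j: j black — skip
      d→g: g black — skip
    d black
    e→g: g black — skip
    b gray
    b black
  e black
  h gray
    m gray
      c gray
        l gray
          l→f: f black — skip
        l black
        c→a: a black — skip
      c black
      m→a: a black — skip
      m→l: l black — skip
      m→f: f black — skip
    m black
    h→l: l black — skip
    h→j: j black — skip
    h→e: e black — skip
    h→k: k is gray → back edge
First back edge: h → k.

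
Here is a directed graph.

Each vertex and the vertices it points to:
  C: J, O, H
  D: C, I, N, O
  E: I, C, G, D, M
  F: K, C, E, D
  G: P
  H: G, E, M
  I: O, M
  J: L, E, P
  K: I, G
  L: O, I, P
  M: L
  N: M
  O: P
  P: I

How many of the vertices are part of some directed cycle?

10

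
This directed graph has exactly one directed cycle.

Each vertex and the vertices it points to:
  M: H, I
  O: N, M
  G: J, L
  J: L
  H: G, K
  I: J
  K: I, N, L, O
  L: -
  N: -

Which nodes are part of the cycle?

DFS with gray/black marking from M:
M gray
  H gray
    G gray
      J gray
        L gray
        L black
      J black
      G→L: L black — skip
    G black
    K gray
      I gray
        I→J: J black — skip
      I black
      N gray
      N black
      K→L: L black — skip
      O gray
        O→N: N black — skip
        O→M: M is gray → back edge
Back edge closes the cycle M → H → K → O → M; its vertices are {H, K, M, O}.

H, K, M, O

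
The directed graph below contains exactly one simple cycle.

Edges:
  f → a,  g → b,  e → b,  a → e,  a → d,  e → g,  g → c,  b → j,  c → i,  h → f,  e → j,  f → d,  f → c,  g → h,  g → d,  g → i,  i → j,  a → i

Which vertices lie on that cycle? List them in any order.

a, e, f, g, h

DFS with gray/black marking from g:
g gray
  d gray
  d black
  i gray
    j gray
    j black
  i black
  h gray
    f gray
      a gray
        a→i: i black — skip
        a→d: d black — skip
        e gray
          b gray
            b→j: j black — skip
          b black
          e→g: g is gray → back edge
Back edge closes the cycle g → h → f → a → e → g; its vertices are {a, e, f, g, h}.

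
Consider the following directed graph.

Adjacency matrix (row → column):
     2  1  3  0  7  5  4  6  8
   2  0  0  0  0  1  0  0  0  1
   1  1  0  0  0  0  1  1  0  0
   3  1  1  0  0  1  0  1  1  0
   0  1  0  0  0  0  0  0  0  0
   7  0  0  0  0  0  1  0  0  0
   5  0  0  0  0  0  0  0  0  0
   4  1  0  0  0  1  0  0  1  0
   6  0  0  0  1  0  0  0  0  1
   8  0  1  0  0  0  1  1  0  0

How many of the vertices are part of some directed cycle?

A vertex is on a directed cycle iff it belongs to a strongly connected component of size ≥ 2 (or has a self-loop).
The vertices on cycles are {0, 1, 2, 4, 6, 8} — 6 in total.

6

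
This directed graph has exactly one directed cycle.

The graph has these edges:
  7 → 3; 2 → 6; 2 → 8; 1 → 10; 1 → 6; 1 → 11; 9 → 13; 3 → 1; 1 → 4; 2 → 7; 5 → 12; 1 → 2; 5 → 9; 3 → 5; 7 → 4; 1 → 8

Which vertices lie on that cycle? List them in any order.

1, 2, 3, 7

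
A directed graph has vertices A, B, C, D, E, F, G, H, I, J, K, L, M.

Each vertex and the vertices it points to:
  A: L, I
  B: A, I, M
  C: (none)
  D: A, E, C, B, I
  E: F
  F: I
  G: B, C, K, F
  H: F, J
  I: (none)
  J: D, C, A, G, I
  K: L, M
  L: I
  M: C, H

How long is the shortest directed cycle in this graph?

5

For each vertex v, BFS finds the shortest path from v back to v.
The shortest such closed walk is H → J → G → B → M → H, length 5.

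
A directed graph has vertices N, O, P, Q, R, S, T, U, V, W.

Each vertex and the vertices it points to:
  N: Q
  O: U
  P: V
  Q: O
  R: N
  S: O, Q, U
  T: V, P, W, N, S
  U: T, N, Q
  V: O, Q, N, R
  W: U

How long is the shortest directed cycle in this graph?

3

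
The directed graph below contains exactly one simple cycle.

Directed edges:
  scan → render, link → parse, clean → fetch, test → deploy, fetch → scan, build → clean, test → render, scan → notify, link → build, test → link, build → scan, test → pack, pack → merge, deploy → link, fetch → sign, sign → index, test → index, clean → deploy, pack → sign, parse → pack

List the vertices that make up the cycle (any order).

DFS with gray/black marking from link:
link gray
  build gray
    clean gray
      fetch gray
        scan gray
          notify gray
          notify black
          render gray
          render black
        scan black
        sign gray
          index gray
          index black
        sign black
      fetch black
      deploy gray
        deploy→link: link is gray → back edge
Back edge closes the cycle link → build → clean → deploy → link; its vertices are {link, build, clean, deploy}.

link, build, clean, deploy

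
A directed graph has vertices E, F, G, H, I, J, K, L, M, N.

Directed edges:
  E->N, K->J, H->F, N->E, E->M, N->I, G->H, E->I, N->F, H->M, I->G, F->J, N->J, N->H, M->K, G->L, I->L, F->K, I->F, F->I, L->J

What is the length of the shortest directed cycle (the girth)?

2

For each vertex v, BFS finds the shortest path from v back to v.
The shortest such closed walk is N → E → N, length 2.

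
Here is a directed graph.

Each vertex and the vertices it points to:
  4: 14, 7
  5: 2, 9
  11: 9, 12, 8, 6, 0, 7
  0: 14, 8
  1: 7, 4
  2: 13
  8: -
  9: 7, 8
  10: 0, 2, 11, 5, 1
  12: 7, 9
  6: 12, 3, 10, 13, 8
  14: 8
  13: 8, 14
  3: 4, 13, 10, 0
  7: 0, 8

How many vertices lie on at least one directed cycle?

A vertex is on a directed cycle iff it belongs to a strongly connected component of size ≥ 2 (or has a self-loop).
The vertices on cycles are {3, 6, 10, 11} — 4 in total.

4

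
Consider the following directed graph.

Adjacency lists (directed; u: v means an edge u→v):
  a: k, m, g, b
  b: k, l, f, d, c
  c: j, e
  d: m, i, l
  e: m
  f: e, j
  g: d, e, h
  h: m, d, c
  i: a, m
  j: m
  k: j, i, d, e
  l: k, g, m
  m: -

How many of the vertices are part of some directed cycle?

A vertex is on a directed cycle iff it belongs to a strongly connected component of size ≥ 2 (or has a self-loop).
The vertices on cycles are {a, b, d, g, h, i, k, l} — 8 in total.

8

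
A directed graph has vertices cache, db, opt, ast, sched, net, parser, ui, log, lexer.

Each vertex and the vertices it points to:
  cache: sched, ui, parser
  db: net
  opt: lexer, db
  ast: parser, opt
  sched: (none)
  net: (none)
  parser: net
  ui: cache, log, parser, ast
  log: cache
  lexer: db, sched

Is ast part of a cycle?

No

ast lies on a cycle iff there is a path from ast back to itself.
Exploring from ast, it never reaches itself; equivalently, its strongly connected component is a singleton.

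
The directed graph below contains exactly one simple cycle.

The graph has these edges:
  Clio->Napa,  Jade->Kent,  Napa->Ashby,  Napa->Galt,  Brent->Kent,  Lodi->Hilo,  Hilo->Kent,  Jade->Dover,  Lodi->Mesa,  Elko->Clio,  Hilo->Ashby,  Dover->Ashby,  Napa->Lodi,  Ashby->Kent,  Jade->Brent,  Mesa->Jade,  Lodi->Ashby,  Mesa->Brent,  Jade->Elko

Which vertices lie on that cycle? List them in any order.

DFS with gray/black marking from Napa:
Napa gray
  Ashby gray
    Kent gray
    Kent black
  Ashby black
  Lodi gray
    Lodi→Ashby: Ashby black — skip
    Mesa gray
      Brent gray
        Brent→Kent: Kent black — skip
      Brent black
      Jade gray
        Dover gray
          Dover→Ashby: Ashby black — skip
        Dover black
        Elko gray
          Clio gray
            Clio→Napa: Napa is gray → back edge
Back edge closes the cycle Napa → Lodi → Mesa → Jade → Elko → Clio → Napa; its vertices are {Clio, Elko, Jade, Lodi, Mesa, Napa}.

Clio, Elko, Jade, Lodi, Mesa, Napa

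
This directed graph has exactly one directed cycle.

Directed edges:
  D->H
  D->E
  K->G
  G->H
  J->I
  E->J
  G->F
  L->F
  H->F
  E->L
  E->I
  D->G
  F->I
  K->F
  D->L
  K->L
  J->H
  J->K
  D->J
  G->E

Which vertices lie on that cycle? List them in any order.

E, G, J, K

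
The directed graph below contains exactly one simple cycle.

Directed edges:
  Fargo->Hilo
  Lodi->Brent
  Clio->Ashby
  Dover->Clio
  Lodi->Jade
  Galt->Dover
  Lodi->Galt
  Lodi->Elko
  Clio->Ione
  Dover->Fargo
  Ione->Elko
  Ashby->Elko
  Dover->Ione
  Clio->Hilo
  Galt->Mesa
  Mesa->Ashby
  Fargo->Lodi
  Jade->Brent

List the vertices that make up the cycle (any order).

Galt, Lodi, Dover, Fargo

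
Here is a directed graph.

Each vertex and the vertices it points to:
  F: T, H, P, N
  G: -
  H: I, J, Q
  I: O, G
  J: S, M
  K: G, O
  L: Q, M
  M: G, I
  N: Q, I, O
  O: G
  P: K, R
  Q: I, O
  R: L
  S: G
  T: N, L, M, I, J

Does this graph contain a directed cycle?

DFS with white/gray/black marking, starting from T:
T gray
  N gray
    Q gray
      I gray
        O gray
          G gray
          G black
        O black
        I→G: G black — skip
      I black
      Q→O: O black — skip
    Q black
    N→I: I black — skip
    N→O: O black — skip
  N black
  L gray
    L→Q: Q black — skip
    M gray
      M→G: G black — skip
      M→I: I black — skip
    M black
  L black
  T→M: M black — skip
  T→I: I black — skip
  J gray
    S gray
      S→G: G black — skip
    S black
    J→M: M black — skip
  J black
T black
F gray
  F→T: T black — skip
  H gray
    H→I: I black — skip
    H→J: J black — skip
    H→Q: Q black — skip
  H black
  P gray
    K gray
      K→G: G black — skip
      K→O: O black — skip
    K black
    R gray
      R→L: L black — skip
    R black
  P black
  F→N: N black — skip
F black
Every edge goes to a white or black vertex — no back edge, so the graph is acyclic.

No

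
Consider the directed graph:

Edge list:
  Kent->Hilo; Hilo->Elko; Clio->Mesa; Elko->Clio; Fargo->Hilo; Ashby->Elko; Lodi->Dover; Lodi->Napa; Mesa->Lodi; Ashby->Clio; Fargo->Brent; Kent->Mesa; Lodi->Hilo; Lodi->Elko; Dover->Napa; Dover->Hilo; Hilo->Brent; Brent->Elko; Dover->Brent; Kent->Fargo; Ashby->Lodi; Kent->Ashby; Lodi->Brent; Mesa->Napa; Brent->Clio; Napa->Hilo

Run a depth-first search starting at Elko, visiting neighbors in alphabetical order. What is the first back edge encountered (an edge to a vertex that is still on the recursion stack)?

Brent→Clio

DFS from Elko (visiting neighbors in alphabetical order); mark gray on enter, black on exit:
Elko gray
  Clio gray
    Mesa gray
      Lodi gray
        Brent gray
          Brent→Clio: Clio is gray → back edge
First back edge: Brent → Clio.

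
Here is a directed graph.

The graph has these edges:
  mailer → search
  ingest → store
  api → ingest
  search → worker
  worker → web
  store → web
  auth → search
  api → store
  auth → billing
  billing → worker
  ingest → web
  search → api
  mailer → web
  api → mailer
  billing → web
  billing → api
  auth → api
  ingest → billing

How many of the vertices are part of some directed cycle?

5

A vertex is on a directed cycle iff it belongs to a strongly connected component of size ≥ 2 (or has a self-loop).
The vertices on cycles are {api, ingest, mailer, search, billing} — 5 in total.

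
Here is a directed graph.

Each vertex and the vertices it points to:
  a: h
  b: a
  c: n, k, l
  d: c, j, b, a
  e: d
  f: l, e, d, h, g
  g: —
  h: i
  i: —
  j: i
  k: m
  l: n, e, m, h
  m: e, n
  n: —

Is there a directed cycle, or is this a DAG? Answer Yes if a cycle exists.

Yes

DFS with white/gray/black marking, starting from f:
f gray
  l gray
    n gray
    n black
    e gray
      d gray
        c gray
          c→n: n black — skip
          k gray
            m gray
              m→e: e is gray → back edge
Back edge found, so a cycle exists: e → d → c → k → m → e.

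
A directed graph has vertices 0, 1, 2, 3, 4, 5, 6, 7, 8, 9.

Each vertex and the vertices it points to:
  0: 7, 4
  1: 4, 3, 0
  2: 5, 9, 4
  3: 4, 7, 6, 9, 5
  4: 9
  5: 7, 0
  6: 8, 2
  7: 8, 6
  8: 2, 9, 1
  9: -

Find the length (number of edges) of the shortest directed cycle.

4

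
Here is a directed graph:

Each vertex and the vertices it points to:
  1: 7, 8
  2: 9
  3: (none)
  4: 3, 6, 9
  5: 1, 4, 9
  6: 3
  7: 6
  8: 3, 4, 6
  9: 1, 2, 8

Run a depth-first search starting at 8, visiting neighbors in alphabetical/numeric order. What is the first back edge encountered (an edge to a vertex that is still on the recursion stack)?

1→8

DFS from 8 (visiting neighbors in alphabetical/numeric order); mark gray on enter, black on exit:
8 gray
  3 gray
  3 black
  4 gray
    4→3: 3 black — skip
    6 gray
      6→3: 3 black — skip
    6 black
    9 gray
      1 gray
        7 gray
          7→6: 6 black — skip
        7 black
        1→8: 8 is gray → back edge
First back edge: 1 → 8.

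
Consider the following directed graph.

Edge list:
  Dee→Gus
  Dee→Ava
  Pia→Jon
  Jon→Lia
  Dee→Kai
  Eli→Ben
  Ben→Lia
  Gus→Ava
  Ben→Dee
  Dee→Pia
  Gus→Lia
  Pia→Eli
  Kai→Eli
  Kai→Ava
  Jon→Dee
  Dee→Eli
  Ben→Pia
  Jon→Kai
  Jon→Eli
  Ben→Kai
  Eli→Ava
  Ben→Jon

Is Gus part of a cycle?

No

Gus lies on a cycle iff there is a path from Gus back to itself.
Exploring from Gus, it never reaches itself; equivalently, its strongly connected component is a singleton.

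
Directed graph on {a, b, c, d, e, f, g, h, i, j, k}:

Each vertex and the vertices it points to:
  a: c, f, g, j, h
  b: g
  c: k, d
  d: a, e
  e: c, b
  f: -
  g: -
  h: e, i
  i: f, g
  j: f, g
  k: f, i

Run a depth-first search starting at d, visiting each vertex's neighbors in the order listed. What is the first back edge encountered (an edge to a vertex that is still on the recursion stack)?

c→d

DFS from d (visiting each vertex's neighbors in the order listed); mark gray on enter, black on exit:
d gray
  a gray
    c gray
      k gray
        f gray
        f black
        i gray
          i→f: f black — skip
          g gray
          g black
        i black
      k black
      c→d: d is gray → back edge
First back edge: c → d.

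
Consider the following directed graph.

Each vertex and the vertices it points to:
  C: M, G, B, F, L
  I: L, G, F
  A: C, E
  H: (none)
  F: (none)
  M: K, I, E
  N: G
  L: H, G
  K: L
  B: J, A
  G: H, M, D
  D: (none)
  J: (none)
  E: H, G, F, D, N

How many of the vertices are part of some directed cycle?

A vertex is on a directed cycle iff it belongs to a strongly connected component of size ≥ 2 (or has a self-loop).
The vertices on cycles are {A, B, C, E, G, I, K, L, M, N} — 10 in total.

10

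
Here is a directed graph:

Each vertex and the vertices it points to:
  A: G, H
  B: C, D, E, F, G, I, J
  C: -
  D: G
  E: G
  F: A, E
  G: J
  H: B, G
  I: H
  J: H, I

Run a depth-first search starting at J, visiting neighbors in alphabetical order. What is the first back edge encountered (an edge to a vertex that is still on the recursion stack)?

G→J

DFS from J (visiting neighbors in alphabetical order); mark gray on enter, black on exit:
J gray
  H gray
    B gray
      C gray
      C black
      D gray
        G gray
          G→J: J is gray → back edge
First back edge: G → J.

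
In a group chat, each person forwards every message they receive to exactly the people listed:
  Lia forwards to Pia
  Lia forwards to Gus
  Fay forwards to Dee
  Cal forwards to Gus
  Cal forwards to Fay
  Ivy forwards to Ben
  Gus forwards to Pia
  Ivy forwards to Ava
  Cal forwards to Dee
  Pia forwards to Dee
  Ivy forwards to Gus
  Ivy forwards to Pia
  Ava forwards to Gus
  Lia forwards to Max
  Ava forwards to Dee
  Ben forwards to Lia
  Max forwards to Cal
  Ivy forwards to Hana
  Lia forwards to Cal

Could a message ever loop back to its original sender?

No

DFS with white/gray/black marking, starting from Fay:
Fay gray
  Dee gray
  Dee black
Fay black
Ben gray
  Lia gray
    Cal gray
      Cal→Dee: Dee black — skip
      Gus gray
        Pia gray
          Pia→Dee: Dee black — skip
        Pia black
      Gus black
      Cal→Fay: Fay black — skip
    Cal black
    Lia→Pia: Pia black — skip
    Lia→Gus: Gus black — skip
    Max gray
      Max→Cal: Cal black — skip
    Max black
  Lia black
Ben black
Ava gray
  Ava→Gus: Gus black — skip
  Ava→Dee: Dee black — skip
Ava black
Ivy gray
  Ivy→Pia: Pia black — skip
  Ivy→Gus: Gus black — skip
  Hana gray
  Hana black
  Ivy→Ava: Ava black — skip
  Ivy→Ben: Ben black — skip
Ivy black
Every edge goes to a white or black vertex — no back edge, so the graph is acyclic.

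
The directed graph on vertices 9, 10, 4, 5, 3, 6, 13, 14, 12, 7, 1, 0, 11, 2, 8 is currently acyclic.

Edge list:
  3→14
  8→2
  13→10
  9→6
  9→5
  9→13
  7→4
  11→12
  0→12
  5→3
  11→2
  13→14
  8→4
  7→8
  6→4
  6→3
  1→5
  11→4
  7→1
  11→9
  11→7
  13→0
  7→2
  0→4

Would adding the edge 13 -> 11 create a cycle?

Yes

Adding 13→11 creates a cycle iff 11 can already reach 13.
Path from 11: 11 → 9 → 13.
So 11 → … → 13 → 11 is a cycle.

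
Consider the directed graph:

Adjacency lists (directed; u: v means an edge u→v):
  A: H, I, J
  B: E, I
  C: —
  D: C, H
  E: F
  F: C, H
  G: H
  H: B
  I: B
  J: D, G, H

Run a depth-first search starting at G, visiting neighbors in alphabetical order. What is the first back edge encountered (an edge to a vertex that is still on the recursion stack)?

DFS from G (visiting neighbors in alphabetical order); mark gray on enter, black on exit:
G gray
  H gray
    B gray
      E gray
        F gray
          C gray
          C black
          F→H: H is gray → back edge
First back edge: F → H.

F→H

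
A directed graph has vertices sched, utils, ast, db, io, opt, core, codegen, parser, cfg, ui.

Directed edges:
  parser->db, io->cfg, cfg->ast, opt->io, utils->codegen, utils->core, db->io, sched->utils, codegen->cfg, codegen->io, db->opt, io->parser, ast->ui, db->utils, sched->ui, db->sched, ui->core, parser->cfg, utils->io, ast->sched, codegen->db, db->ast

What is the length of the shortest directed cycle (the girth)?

For each vertex v, BFS finds the shortest path from v back to v.
The shortest such closed walk is parser → db → io → parser, length 3.

3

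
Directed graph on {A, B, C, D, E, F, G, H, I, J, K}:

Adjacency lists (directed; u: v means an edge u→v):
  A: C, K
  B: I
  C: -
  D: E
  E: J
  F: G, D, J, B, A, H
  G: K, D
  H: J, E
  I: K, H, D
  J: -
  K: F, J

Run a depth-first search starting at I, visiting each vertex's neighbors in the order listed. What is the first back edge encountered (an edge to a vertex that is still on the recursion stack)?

G→K

DFS from I (visiting each vertex's neighbors in the order listed); mark gray on enter, black on exit:
I gray
  K gray
    F gray
      G gray
        G→K: K is gray → back edge
First back edge: G → K.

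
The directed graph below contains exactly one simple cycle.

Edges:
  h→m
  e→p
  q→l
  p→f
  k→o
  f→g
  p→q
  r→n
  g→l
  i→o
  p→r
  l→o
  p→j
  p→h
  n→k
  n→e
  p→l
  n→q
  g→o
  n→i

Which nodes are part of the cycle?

DFS with gray/black marking from p:
p gray
  r gray
    n gray
      e gray
        e→p: p is gray → back edge
Back edge closes the cycle p → r → n → e → p; its vertices are {e, n, p, r}.

e, n, p, r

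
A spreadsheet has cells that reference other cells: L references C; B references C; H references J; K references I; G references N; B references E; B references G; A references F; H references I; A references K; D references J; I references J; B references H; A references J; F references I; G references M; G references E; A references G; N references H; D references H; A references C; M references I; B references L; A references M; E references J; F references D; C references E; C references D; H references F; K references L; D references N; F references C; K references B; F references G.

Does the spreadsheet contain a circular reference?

Yes

DFS with white/gray/black marking, starting from F:
F gray
  G gray
    E gray
      J gray
      J black
    E black
    M gray
      I gray
        I→J: J black — skip
      I black
    M black
    N gray
      H gray
        H→F: F is gray → back edge
Back edge found, so a cycle exists: F → G → N → H → F.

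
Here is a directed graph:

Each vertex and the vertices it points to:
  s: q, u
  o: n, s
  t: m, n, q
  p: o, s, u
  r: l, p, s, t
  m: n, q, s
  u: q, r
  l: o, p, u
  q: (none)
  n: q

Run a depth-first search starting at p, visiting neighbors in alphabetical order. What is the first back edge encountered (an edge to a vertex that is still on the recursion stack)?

l→o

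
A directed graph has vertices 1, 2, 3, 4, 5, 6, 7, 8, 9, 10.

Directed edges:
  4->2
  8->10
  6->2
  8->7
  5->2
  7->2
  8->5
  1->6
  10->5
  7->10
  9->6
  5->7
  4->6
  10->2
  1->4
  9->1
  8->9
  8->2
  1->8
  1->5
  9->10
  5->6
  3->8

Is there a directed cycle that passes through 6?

6 lies on a cycle iff there is a path from 6 back to itself.
Exploring from 6, it never reaches itself; equivalently, its strongly connected component is a singleton.

No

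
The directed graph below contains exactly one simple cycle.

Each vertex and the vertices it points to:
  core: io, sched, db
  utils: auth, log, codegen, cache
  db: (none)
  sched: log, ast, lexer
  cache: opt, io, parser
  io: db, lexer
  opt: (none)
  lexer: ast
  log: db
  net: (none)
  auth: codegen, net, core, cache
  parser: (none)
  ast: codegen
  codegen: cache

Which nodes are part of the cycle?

io, ast, cache, lexer, codegen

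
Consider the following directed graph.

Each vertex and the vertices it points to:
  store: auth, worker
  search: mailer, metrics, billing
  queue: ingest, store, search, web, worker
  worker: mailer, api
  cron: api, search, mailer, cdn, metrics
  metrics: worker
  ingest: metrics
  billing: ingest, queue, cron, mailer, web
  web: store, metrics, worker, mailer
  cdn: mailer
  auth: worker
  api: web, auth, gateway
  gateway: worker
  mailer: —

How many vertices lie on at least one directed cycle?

11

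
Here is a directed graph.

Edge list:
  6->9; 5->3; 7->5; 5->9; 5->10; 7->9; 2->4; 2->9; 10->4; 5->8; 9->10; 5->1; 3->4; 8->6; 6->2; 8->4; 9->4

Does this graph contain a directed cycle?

No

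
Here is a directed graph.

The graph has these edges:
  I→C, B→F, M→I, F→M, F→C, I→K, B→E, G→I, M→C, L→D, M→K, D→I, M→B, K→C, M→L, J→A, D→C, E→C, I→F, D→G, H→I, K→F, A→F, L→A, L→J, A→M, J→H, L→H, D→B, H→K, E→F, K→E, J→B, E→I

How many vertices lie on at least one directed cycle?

12

A vertex is on a directed cycle iff it belongs to a strongly connected component of size ≥ 2 (or has a self-loop).
The vertices on cycles are {A, B, D, E, F, G, H, I, J, K, L, M} — 12 in total.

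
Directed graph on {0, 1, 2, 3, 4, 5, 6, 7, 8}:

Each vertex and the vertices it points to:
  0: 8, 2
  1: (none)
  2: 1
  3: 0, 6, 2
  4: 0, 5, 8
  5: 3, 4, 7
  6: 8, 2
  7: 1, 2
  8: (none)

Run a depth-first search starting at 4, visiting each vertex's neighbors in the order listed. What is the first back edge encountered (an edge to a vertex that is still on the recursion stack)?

DFS from 4 (visiting each vertex's neighbors in the order listed); mark gray on enter, black on exit:
4 gray
  0 gray
    8 gray
    8 black
    2 gray
      1 gray
      1 black
    2 black
  0 black
  5 gray
    3 gray
      3→0: 0 black — skip
      6 gray
        6→8: 8 black — skip
        6→2: 2 black — skip
      6 black
      3→2: 2 black — skip
    3 black
    5→4: 4 is gray → back edge
First back edge: 5 → 4.

5→4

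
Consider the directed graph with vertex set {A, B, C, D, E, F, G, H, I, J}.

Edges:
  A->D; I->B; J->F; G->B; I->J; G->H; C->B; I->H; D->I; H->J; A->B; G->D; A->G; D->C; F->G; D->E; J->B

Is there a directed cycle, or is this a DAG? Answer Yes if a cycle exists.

DFS with white/gray/black marking, starting from F:
F gray
  G gray
    D gray
      E gray
      E black
      I gray
        J gray
          J→F: F is gray → back edge
Back edge found, so a cycle exists: F → G → D → I → J → F.

Yes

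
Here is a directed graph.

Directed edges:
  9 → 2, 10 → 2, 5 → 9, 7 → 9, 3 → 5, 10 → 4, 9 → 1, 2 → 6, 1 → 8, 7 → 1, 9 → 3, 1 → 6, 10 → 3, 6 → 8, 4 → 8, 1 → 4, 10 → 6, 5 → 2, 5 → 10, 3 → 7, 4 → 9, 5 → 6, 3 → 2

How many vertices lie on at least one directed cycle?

A vertex is on a directed cycle iff it belongs to a strongly connected component of size ≥ 2 (or has a self-loop).
The vertices on cycles are {1, 3, 4, 5, 7, 9, 10} — 7 in total.

7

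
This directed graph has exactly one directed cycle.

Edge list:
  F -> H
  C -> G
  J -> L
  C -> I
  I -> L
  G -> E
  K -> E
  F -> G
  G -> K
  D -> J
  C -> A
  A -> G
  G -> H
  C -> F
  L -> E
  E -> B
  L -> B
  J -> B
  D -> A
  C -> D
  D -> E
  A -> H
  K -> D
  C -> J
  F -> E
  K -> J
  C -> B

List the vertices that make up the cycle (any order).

DFS with gray/black marking from A:
A gray
  G gray
    E gray
      B gray
      B black
    E black
    K gray
      J gray
        J→B: B black — skip
        L gray
          L→E: E black — skip
          L→B: B black — skip
        L black
      J black
      D gray
        D→A: A is gray → back edge
Back edge closes the cycle A → G → K → D → A; its vertices are {A, D, G, K}.

A, D, G, K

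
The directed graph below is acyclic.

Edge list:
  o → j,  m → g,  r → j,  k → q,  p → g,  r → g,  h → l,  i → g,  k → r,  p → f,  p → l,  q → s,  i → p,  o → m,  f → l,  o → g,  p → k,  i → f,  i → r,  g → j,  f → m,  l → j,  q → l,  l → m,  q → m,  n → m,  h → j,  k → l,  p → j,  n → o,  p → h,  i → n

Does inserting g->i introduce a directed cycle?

Yes

Adding g→i creates a cycle iff i can already reach g.
Path from i: i → g.
So i → … → g → i is a cycle.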